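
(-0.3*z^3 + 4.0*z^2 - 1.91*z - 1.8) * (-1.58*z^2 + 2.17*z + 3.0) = 0.474*z^5 - 6.971*z^4 + 10.7978*z^3 + 10.6993*z^2 - 9.636*z - 5.4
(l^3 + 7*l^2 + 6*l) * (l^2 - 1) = l^5 + 7*l^4 + 5*l^3 - 7*l^2 - 6*l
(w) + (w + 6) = 2*w + 6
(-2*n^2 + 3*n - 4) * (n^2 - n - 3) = -2*n^4 + 5*n^3 - n^2 - 5*n + 12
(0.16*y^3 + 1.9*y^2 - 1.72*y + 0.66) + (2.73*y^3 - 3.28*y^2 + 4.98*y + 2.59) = 2.89*y^3 - 1.38*y^2 + 3.26*y + 3.25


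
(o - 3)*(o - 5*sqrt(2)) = o^2 - 5*sqrt(2)*o - 3*o + 15*sqrt(2)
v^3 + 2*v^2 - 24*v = v*(v - 4)*(v + 6)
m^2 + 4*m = m*(m + 4)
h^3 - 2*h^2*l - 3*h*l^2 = h*(h - 3*l)*(h + l)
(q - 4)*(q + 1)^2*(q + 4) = q^4 + 2*q^3 - 15*q^2 - 32*q - 16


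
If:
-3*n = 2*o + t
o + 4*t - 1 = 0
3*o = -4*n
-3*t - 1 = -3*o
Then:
No Solution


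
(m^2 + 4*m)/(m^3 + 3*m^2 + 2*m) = (m + 4)/(m^2 + 3*m + 2)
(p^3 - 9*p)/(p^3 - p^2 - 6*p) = (p + 3)/(p + 2)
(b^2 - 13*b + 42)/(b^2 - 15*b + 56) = (b - 6)/(b - 8)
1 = 1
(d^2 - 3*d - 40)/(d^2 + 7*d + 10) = (d - 8)/(d + 2)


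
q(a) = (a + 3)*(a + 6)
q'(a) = 2*a + 9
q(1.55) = 34.35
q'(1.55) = 12.10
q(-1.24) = 8.38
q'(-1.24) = 6.52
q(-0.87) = 10.93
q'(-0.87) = 7.26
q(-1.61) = 6.10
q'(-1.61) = 5.78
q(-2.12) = 3.41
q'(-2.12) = 4.76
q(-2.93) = 0.21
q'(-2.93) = 3.14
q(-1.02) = 9.86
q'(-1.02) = 6.96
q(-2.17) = 3.18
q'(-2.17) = 4.66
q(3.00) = 54.00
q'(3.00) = 15.00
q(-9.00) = 18.00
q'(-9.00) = -9.00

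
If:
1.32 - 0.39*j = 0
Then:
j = 3.38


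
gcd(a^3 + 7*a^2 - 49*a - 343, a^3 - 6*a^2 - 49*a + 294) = a^2 - 49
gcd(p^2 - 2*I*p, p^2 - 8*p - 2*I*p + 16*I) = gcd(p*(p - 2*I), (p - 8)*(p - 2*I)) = p - 2*I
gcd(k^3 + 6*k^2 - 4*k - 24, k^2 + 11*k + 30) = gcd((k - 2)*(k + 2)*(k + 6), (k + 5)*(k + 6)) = k + 6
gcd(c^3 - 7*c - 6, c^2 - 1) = c + 1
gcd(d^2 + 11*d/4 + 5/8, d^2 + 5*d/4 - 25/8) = d + 5/2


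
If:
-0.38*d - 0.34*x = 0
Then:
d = -0.894736842105263*x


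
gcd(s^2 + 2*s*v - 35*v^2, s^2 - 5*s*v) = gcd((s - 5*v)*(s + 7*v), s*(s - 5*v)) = s - 5*v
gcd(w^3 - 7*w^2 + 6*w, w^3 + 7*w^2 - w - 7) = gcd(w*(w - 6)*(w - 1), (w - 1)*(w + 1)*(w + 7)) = w - 1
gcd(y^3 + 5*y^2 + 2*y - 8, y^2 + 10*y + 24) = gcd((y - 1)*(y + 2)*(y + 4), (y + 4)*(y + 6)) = y + 4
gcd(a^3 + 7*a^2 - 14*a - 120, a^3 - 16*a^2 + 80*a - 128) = a - 4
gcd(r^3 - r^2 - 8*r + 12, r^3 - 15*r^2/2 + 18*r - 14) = r^2 - 4*r + 4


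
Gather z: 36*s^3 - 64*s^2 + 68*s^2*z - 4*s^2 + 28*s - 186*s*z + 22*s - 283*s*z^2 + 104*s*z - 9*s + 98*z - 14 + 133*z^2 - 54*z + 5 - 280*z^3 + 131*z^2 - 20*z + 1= 36*s^3 - 68*s^2 + 41*s - 280*z^3 + z^2*(264 - 283*s) + z*(68*s^2 - 82*s + 24) - 8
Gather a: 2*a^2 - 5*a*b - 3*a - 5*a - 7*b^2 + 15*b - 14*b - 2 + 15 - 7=2*a^2 + a*(-5*b - 8) - 7*b^2 + b + 6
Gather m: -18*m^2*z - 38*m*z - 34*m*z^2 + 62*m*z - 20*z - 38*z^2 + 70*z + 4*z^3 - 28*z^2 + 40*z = -18*m^2*z + m*(-34*z^2 + 24*z) + 4*z^3 - 66*z^2 + 90*z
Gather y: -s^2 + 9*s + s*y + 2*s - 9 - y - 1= -s^2 + 11*s + y*(s - 1) - 10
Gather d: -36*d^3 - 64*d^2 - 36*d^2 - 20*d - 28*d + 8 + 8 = -36*d^3 - 100*d^2 - 48*d + 16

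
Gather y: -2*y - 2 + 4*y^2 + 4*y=4*y^2 + 2*y - 2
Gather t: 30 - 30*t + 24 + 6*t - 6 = 48 - 24*t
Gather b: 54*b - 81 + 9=54*b - 72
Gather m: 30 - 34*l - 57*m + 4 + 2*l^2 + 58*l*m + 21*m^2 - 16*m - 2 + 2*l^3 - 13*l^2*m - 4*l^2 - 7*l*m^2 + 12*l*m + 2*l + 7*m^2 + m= 2*l^3 - 2*l^2 - 32*l + m^2*(28 - 7*l) + m*(-13*l^2 + 70*l - 72) + 32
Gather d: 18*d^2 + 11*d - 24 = 18*d^2 + 11*d - 24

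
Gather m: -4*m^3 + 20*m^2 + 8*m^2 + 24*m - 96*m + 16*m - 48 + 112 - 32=-4*m^3 + 28*m^2 - 56*m + 32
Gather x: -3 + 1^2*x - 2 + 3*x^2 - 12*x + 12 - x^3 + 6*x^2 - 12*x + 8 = -x^3 + 9*x^2 - 23*x + 15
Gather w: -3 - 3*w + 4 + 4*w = w + 1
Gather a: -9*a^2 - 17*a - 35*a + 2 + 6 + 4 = -9*a^2 - 52*a + 12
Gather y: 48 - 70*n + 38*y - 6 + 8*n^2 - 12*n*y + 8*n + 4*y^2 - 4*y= 8*n^2 - 62*n + 4*y^2 + y*(34 - 12*n) + 42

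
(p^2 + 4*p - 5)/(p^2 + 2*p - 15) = (p - 1)/(p - 3)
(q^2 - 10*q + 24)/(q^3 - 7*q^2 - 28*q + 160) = (q - 6)/(q^2 - 3*q - 40)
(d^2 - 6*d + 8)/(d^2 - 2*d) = (d - 4)/d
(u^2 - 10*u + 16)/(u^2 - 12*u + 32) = (u - 2)/(u - 4)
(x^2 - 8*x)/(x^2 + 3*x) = (x - 8)/(x + 3)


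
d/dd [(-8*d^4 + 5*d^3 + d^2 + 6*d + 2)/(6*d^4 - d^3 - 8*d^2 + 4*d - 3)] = (-22*d^6 + 116*d^5 - 243*d^4 + 100*d^3 + 13*d^2 + 26*d - 26)/(36*d^8 - 12*d^7 - 95*d^6 + 64*d^5 + 20*d^4 - 58*d^3 + 64*d^2 - 24*d + 9)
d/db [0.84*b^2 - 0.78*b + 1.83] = 1.68*b - 0.78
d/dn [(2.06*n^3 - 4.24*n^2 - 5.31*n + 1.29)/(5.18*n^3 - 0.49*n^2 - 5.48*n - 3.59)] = (20.9538*n^4 + 32.434*n^3 - 21.5995*n^2 + 31.7074*n + 26.1321)/(26.8324*n^6 - 5.0764*n^5 - 56.5327*n^4 - 31.822*n^3 + 33.5486*n^2 + 39.3464*n + 12.8881)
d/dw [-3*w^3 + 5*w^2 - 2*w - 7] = -9*w^2 + 10*w - 2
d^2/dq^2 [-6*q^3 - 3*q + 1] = -36*q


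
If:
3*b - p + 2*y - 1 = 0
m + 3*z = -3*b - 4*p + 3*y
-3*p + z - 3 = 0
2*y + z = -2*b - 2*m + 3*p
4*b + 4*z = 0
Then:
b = 33/26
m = -17/26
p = -37/26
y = -55/26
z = -33/26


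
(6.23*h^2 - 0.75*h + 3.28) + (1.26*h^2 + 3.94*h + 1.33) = 7.49*h^2 + 3.19*h + 4.61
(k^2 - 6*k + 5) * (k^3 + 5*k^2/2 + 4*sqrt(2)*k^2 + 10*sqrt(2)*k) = k^5 - 7*k^4/2 + 4*sqrt(2)*k^4 - 14*sqrt(2)*k^3 - 10*k^3 - 40*sqrt(2)*k^2 + 25*k^2/2 + 50*sqrt(2)*k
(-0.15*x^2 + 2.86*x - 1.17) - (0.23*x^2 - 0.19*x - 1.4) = -0.38*x^2 + 3.05*x + 0.23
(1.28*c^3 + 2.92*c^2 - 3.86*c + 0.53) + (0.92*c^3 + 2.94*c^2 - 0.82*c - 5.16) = 2.2*c^3 + 5.86*c^2 - 4.68*c - 4.63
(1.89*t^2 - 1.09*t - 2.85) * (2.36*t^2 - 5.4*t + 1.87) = 4.4604*t^4 - 12.7784*t^3 + 2.6943*t^2 + 13.3517*t - 5.3295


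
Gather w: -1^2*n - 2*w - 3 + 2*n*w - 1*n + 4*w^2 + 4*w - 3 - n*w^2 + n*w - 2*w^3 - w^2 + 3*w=-2*n - 2*w^3 + w^2*(3 - n) + w*(3*n + 5) - 6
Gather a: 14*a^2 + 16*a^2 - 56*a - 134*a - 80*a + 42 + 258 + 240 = 30*a^2 - 270*a + 540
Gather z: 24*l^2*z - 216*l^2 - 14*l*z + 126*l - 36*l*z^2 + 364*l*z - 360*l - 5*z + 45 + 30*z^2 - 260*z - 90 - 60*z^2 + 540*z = -216*l^2 - 234*l + z^2*(-36*l - 30) + z*(24*l^2 + 350*l + 275) - 45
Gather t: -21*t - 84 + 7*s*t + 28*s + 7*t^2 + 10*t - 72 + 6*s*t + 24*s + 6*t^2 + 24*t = 52*s + 13*t^2 + t*(13*s + 13) - 156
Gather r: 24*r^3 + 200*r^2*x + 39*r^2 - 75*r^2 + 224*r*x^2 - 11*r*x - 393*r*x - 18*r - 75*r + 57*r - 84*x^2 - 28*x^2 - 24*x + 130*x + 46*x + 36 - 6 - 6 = 24*r^3 + r^2*(200*x - 36) + r*(224*x^2 - 404*x - 36) - 112*x^2 + 152*x + 24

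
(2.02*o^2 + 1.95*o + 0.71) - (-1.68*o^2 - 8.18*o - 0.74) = 3.7*o^2 + 10.13*o + 1.45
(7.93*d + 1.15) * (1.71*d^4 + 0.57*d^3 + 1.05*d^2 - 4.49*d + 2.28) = 13.5603*d^5 + 6.4866*d^4 + 8.982*d^3 - 34.3982*d^2 + 12.9169*d + 2.622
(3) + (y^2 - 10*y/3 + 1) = y^2 - 10*y/3 + 4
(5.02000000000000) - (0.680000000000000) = 4.34000000000000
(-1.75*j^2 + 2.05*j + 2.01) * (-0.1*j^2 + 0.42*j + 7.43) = 0.175*j^4 - 0.94*j^3 - 12.3425*j^2 + 16.0757*j + 14.9343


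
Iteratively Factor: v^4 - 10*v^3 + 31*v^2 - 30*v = (v - 3)*(v^3 - 7*v^2 + 10*v) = v*(v - 3)*(v^2 - 7*v + 10) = v*(v - 3)*(v - 2)*(v - 5)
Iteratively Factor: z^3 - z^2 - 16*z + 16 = (z + 4)*(z^2 - 5*z + 4) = (z - 4)*(z + 4)*(z - 1)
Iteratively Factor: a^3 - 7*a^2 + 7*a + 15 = (a - 3)*(a^2 - 4*a - 5) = (a - 3)*(a + 1)*(a - 5)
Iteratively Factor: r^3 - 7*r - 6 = (r + 1)*(r^2 - r - 6) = (r + 1)*(r + 2)*(r - 3)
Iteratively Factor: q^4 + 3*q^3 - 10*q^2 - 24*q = (q - 3)*(q^3 + 6*q^2 + 8*q) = q*(q - 3)*(q^2 + 6*q + 8) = q*(q - 3)*(q + 2)*(q + 4)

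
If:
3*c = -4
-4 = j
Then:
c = -4/3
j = -4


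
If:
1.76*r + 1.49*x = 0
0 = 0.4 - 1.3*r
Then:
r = 0.31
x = -0.36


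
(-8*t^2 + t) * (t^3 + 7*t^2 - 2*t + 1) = -8*t^5 - 55*t^4 + 23*t^3 - 10*t^2 + t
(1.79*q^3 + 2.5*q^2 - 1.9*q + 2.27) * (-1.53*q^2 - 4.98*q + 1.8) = -2.7387*q^5 - 12.7392*q^4 - 6.321*q^3 + 10.4889*q^2 - 14.7246*q + 4.086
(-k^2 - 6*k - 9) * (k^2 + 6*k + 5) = -k^4 - 12*k^3 - 50*k^2 - 84*k - 45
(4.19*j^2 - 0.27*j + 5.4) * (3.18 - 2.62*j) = -10.9778*j^3 + 14.0316*j^2 - 15.0066*j + 17.172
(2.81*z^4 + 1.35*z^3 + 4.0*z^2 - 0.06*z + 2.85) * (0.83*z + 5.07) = 2.3323*z^5 + 15.3672*z^4 + 10.1645*z^3 + 20.2302*z^2 + 2.0613*z + 14.4495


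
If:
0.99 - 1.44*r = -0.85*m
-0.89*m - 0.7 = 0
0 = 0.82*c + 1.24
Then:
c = -1.51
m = -0.79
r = 0.22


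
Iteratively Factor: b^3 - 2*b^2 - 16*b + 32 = (b - 4)*(b^2 + 2*b - 8) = (b - 4)*(b - 2)*(b + 4)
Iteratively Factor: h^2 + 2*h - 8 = (h + 4)*(h - 2)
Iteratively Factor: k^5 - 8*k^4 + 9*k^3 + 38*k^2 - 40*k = (k)*(k^4 - 8*k^3 + 9*k^2 + 38*k - 40) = k*(k - 4)*(k^3 - 4*k^2 - 7*k + 10) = k*(k - 5)*(k - 4)*(k^2 + k - 2) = k*(k - 5)*(k - 4)*(k - 1)*(k + 2)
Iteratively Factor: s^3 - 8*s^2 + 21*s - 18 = (s - 3)*(s^2 - 5*s + 6) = (s - 3)^2*(s - 2)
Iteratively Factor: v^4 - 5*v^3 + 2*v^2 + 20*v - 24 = (v - 2)*(v^3 - 3*v^2 - 4*v + 12) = (v - 3)*(v - 2)*(v^2 - 4) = (v - 3)*(v - 2)*(v + 2)*(v - 2)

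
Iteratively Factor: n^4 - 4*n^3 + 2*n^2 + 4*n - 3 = (n - 1)*(n^3 - 3*n^2 - n + 3) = (n - 3)*(n - 1)*(n^2 - 1) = (n - 3)*(n - 1)^2*(n + 1)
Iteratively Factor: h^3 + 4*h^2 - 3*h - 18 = (h - 2)*(h^2 + 6*h + 9) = (h - 2)*(h + 3)*(h + 3)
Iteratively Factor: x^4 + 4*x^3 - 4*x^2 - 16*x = (x - 2)*(x^3 + 6*x^2 + 8*x) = (x - 2)*(x + 2)*(x^2 + 4*x) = x*(x - 2)*(x + 2)*(x + 4)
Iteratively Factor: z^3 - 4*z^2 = (z)*(z^2 - 4*z) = z^2*(z - 4)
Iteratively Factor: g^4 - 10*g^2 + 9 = (g - 1)*(g^3 + g^2 - 9*g - 9) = (g - 1)*(g + 1)*(g^2 - 9) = (g - 1)*(g + 1)*(g + 3)*(g - 3)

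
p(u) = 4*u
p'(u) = 4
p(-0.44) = -1.76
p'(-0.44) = 4.00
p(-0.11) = -0.44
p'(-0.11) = 4.00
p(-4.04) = -16.16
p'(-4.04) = 4.00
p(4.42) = 17.68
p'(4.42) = 4.00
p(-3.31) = -13.24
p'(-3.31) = 4.00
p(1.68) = 6.72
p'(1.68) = 4.00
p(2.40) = 9.60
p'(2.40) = 4.00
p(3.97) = 15.88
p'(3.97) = 4.00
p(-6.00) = -24.00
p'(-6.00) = 4.00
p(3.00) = 12.00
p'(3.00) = 4.00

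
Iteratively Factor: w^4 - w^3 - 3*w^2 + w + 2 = (w + 1)*(w^3 - 2*w^2 - w + 2) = (w + 1)^2*(w^2 - 3*w + 2) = (w - 2)*(w + 1)^2*(w - 1)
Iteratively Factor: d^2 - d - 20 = (d + 4)*(d - 5)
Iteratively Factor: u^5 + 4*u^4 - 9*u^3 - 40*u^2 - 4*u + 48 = (u - 1)*(u^4 + 5*u^3 - 4*u^2 - 44*u - 48) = (u - 3)*(u - 1)*(u^3 + 8*u^2 + 20*u + 16) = (u - 3)*(u - 1)*(u + 2)*(u^2 + 6*u + 8) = (u - 3)*(u - 1)*(u + 2)*(u + 4)*(u + 2)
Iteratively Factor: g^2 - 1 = (g - 1)*(g + 1)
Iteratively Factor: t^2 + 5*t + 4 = (t + 4)*(t + 1)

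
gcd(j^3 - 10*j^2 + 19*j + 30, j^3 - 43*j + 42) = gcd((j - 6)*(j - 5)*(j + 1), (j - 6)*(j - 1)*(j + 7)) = j - 6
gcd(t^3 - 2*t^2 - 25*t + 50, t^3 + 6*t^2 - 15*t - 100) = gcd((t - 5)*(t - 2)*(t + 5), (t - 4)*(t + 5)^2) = t + 5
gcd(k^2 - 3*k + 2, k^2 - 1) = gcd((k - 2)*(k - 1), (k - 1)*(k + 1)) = k - 1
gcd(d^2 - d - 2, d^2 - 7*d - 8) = d + 1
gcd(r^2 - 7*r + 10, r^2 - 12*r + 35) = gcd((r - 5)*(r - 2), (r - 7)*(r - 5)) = r - 5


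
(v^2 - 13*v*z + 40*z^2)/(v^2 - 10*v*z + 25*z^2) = (-v + 8*z)/(-v + 5*z)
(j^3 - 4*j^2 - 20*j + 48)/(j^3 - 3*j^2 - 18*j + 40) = (j - 6)/(j - 5)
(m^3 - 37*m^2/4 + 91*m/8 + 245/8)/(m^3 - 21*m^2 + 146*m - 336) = (8*m^2 - 18*m - 35)/(8*(m^2 - 14*m + 48))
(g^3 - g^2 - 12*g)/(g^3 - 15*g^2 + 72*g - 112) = g*(g + 3)/(g^2 - 11*g + 28)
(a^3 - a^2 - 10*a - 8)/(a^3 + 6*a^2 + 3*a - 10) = (a^2 - 3*a - 4)/(a^2 + 4*a - 5)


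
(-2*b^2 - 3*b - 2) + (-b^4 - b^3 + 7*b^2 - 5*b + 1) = -b^4 - b^3 + 5*b^2 - 8*b - 1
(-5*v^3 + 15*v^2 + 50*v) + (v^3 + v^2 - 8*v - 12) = -4*v^3 + 16*v^2 + 42*v - 12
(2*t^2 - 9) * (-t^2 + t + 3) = -2*t^4 + 2*t^3 + 15*t^2 - 9*t - 27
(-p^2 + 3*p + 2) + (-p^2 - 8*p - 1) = -2*p^2 - 5*p + 1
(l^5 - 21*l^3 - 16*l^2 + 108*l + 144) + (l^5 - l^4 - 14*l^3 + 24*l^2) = 2*l^5 - l^4 - 35*l^3 + 8*l^2 + 108*l + 144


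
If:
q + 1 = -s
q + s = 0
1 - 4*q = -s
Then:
No Solution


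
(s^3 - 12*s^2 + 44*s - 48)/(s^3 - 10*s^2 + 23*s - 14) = (s^2 - 10*s + 24)/(s^2 - 8*s + 7)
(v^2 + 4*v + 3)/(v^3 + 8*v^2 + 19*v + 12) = 1/(v + 4)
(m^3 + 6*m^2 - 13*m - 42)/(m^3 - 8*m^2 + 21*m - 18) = (m^2 + 9*m + 14)/(m^2 - 5*m + 6)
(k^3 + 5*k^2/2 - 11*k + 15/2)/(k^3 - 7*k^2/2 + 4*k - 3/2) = (k + 5)/(k - 1)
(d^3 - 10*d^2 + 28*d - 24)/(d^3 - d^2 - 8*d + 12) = (d - 6)/(d + 3)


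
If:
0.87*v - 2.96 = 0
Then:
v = 3.40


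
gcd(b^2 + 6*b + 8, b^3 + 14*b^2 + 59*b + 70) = b + 2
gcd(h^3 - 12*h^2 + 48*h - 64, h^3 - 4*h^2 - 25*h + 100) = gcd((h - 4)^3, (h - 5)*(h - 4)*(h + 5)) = h - 4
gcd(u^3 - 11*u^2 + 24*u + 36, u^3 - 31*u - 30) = u^2 - 5*u - 6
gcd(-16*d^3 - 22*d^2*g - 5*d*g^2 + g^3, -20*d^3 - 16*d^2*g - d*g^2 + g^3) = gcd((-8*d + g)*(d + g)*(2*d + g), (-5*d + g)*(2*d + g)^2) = 2*d + g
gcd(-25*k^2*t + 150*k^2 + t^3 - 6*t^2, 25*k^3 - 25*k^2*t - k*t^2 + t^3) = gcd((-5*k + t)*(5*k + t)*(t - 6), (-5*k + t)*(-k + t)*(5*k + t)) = -25*k^2 + t^2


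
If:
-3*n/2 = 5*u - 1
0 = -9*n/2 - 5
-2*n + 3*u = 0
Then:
No Solution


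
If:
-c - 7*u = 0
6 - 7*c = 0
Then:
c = 6/7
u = -6/49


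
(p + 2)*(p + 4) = p^2 + 6*p + 8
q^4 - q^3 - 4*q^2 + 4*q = q*(q - 2)*(q - 1)*(q + 2)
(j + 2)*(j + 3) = j^2 + 5*j + 6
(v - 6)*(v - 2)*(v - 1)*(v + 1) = v^4 - 8*v^3 + 11*v^2 + 8*v - 12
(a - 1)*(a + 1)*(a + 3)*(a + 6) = a^4 + 9*a^3 + 17*a^2 - 9*a - 18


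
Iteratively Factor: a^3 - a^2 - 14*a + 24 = (a - 2)*(a^2 + a - 12) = (a - 3)*(a - 2)*(a + 4)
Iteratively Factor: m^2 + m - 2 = (m - 1)*(m + 2)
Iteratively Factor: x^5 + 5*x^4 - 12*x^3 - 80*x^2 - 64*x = (x - 4)*(x^4 + 9*x^3 + 24*x^2 + 16*x) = (x - 4)*(x + 1)*(x^3 + 8*x^2 + 16*x) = (x - 4)*(x + 1)*(x + 4)*(x^2 + 4*x) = x*(x - 4)*(x + 1)*(x + 4)*(x + 4)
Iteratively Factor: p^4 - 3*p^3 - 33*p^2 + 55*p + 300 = (p - 5)*(p^3 + 2*p^2 - 23*p - 60) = (p - 5)*(p + 4)*(p^2 - 2*p - 15) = (p - 5)^2*(p + 4)*(p + 3)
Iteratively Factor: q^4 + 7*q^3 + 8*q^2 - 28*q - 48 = (q + 2)*(q^3 + 5*q^2 - 2*q - 24) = (q + 2)*(q + 4)*(q^2 + q - 6) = (q + 2)*(q + 3)*(q + 4)*(q - 2)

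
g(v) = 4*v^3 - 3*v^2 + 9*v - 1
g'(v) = 12*v^2 - 6*v + 9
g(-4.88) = -581.22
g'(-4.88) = 324.05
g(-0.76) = -11.33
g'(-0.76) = 20.49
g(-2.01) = -63.69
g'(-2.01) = 69.54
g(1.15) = 11.47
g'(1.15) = 17.97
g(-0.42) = -5.61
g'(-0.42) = 13.64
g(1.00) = 9.00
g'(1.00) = 15.00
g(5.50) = 623.25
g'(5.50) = 339.00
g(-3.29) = -205.53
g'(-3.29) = 158.63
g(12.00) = 6587.00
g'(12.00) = 1665.00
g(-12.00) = -7453.00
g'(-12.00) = 1809.00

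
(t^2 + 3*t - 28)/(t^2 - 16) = (t + 7)/(t + 4)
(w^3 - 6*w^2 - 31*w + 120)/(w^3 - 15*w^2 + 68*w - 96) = (w + 5)/(w - 4)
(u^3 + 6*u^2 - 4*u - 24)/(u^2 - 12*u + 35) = (u^3 + 6*u^2 - 4*u - 24)/(u^2 - 12*u + 35)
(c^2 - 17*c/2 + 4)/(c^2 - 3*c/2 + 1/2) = (c - 8)/(c - 1)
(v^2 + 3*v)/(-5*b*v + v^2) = (v + 3)/(-5*b + v)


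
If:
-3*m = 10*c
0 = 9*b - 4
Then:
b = 4/9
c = -3*m/10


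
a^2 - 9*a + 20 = (a - 5)*(a - 4)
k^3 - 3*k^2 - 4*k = k*(k - 4)*(k + 1)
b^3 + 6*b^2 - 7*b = b*(b - 1)*(b + 7)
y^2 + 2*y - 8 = (y - 2)*(y + 4)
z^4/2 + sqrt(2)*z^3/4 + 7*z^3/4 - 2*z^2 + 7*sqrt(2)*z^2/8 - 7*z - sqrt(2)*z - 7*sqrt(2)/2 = (z/2 + 1)*(z - 2)*(z + 7/2)*(z + sqrt(2)/2)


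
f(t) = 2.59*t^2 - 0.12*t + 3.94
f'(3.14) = 16.15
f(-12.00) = 378.34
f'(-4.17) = -21.72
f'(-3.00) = -15.66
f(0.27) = 4.10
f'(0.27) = 1.28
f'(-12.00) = -62.28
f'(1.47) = 7.49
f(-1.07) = 7.03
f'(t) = 5.18*t - 0.12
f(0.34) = 4.20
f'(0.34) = 1.64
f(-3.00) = 27.61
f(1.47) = 9.36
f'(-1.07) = -5.66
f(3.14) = 29.10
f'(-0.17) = -1.00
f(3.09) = 28.30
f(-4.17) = 49.48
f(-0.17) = 4.04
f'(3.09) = 15.89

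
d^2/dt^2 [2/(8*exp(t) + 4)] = (2*exp(t) - 1)*exp(t)/(2*exp(t) + 1)^3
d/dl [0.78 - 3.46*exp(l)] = -3.46*exp(l)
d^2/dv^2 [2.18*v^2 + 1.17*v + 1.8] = 4.36000000000000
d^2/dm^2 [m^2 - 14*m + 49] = 2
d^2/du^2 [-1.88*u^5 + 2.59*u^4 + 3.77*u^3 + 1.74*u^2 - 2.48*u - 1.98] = -37.6*u^3 + 31.08*u^2 + 22.62*u + 3.48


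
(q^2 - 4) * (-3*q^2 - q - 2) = -3*q^4 - q^3 + 10*q^2 + 4*q + 8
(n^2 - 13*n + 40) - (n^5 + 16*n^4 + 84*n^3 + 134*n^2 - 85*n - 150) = -n^5 - 16*n^4 - 84*n^3 - 133*n^2 + 72*n + 190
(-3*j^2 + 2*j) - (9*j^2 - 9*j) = -12*j^2 + 11*j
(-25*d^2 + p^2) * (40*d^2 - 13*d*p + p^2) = -1000*d^4 + 325*d^3*p + 15*d^2*p^2 - 13*d*p^3 + p^4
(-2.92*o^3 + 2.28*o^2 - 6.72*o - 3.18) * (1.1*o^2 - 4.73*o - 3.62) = -3.212*o^5 + 16.3196*o^4 - 7.606*o^3 + 20.034*o^2 + 39.3678*o + 11.5116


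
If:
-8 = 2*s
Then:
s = -4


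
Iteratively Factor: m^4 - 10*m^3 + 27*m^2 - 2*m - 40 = (m + 1)*(m^3 - 11*m^2 + 38*m - 40) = (m - 2)*(m + 1)*(m^2 - 9*m + 20) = (m - 5)*(m - 2)*(m + 1)*(m - 4)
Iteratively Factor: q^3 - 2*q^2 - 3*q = (q + 1)*(q^2 - 3*q) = (q - 3)*(q + 1)*(q)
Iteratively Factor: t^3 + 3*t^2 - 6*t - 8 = (t + 1)*(t^2 + 2*t - 8) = (t - 2)*(t + 1)*(t + 4)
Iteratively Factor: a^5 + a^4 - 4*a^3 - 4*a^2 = (a + 1)*(a^4 - 4*a^2) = a*(a + 1)*(a^3 - 4*a) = a*(a - 2)*(a + 1)*(a^2 + 2*a) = a^2*(a - 2)*(a + 1)*(a + 2)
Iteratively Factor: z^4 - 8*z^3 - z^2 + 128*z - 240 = (z - 3)*(z^3 - 5*z^2 - 16*z + 80) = (z - 5)*(z - 3)*(z^2 - 16) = (z - 5)*(z - 3)*(z + 4)*(z - 4)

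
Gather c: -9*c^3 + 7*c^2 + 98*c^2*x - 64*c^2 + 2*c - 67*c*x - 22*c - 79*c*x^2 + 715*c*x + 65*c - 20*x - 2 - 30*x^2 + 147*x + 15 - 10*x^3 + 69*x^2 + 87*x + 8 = -9*c^3 + c^2*(98*x - 57) + c*(-79*x^2 + 648*x + 45) - 10*x^3 + 39*x^2 + 214*x + 21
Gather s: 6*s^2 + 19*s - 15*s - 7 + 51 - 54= 6*s^2 + 4*s - 10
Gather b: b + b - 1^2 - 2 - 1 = 2*b - 4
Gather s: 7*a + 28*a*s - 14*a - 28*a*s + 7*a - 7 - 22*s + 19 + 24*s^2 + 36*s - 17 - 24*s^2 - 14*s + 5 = 0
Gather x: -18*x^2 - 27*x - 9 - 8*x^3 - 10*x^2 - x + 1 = -8*x^3 - 28*x^2 - 28*x - 8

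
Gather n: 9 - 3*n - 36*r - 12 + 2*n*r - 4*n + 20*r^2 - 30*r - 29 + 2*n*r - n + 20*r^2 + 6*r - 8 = n*(4*r - 8) + 40*r^2 - 60*r - 40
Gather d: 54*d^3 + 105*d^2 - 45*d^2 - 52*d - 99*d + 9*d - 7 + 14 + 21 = 54*d^3 + 60*d^2 - 142*d + 28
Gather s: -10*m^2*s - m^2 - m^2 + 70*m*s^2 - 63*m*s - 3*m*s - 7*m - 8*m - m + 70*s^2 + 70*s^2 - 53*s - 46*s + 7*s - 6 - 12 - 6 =-2*m^2 - 16*m + s^2*(70*m + 140) + s*(-10*m^2 - 66*m - 92) - 24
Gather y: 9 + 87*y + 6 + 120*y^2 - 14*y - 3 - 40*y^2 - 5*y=80*y^2 + 68*y + 12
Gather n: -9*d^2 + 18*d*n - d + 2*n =-9*d^2 - d + n*(18*d + 2)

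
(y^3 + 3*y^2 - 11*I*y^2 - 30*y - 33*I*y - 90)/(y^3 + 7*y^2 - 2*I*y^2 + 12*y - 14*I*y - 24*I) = (y^2 - 11*I*y - 30)/(y^2 + 2*y*(2 - I) - 8*I)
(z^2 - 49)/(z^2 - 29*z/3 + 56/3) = 3*(z + 7)/(3*z - 8)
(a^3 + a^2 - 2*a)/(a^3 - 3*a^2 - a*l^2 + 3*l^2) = a*(a^2 + a - 2)/(a^3 - 3*a^2 - a*l^2 + 3*l^2)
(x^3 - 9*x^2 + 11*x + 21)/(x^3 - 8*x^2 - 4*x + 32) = (x^3 - 9*x^2 + 11*x + 21)/(x^3 - 8*x^2 - 4*x + 32)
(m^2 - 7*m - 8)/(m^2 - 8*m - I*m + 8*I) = (m + 1)/(m - I)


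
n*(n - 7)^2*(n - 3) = n^4 - 17*n^3 + 91*n^2 - 147*n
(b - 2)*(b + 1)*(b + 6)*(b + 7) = b^4 + 12*b^3 + 27*b^2 - 68*b - 84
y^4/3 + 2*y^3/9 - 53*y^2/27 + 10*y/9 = y*(y/3 + 1)*(y - 5/3)*(y - 2/3)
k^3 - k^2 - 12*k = k*(k - 4)*(k + 3)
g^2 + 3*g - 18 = (g - 3)*(g + 6)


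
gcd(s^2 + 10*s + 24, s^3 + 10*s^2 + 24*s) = s^2 + 10*s + 24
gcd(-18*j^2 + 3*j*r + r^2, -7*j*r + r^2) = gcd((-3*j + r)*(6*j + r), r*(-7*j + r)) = 1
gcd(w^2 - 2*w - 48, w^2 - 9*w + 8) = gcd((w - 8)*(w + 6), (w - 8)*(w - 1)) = w - 8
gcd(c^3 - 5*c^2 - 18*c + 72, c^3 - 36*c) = c - 6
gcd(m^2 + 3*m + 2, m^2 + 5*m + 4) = m + 1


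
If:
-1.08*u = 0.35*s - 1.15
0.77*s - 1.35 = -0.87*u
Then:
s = 0.87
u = 0.78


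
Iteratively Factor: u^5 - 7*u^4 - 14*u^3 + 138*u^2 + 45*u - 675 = (u - 5)*(u^4 - 2*u^3 - 24*u^2 + 18*u + 135) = (u - 5)*(u + 3)*(u^3 - 5*u^2 - 9*u + 45) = (u - 5)*(u - 3)*(u + 3)*(u^2 - 2*u - 15) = (u - 5)*(u - 3)*(u + 3)^2*(u - 5)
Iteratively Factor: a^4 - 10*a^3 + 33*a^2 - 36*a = (a)*(a^3 - 10*a^2 + 33*a - 36) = a*(a - 3)*(a^2 - 7*a + 12) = a*(a - 3)^2*(a - 4)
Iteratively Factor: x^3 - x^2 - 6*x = (x)*(x^2 - x - 6) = x*(x + 2)*(x - 3)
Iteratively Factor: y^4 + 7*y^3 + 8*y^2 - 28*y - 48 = (y + 4)*(y^3 + 3*y^2 - 4*y - 12) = (y + 3)*(y + 4)*(y^2 - 4) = (y + 2)*(y + 3)*(y + 4)*(y - 2)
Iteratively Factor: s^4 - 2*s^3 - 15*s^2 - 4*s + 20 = (s + 2)*(s^3 - 4*s^2 - 7*s + 10) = (s + 2)^2*(s^2 - 6*s + 5) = (s - 1)*(s + 2)^2*(s - 5)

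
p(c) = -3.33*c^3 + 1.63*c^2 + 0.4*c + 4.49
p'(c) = -9.99*c^2 + 3.26*c + 0.4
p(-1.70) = 24.88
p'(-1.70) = -34.01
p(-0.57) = 5.41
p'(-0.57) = -4.70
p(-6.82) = 1133.90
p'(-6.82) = -486.49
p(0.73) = 4.36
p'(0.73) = -2.54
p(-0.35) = 4.69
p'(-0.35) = -1.96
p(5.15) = -405.07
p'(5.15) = -247.77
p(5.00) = -369.01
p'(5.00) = -233.05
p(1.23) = 1.25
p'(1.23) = -10.70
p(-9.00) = 2560.49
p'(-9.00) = -838.13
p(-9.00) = 2560.49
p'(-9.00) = -838.13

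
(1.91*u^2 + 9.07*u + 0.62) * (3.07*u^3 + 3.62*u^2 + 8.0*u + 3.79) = 5.8637*u^5 + 34.7591*u^4 + 50.0168*u^3 + 82.0433*u^2 + 39.3353*u + 2.3498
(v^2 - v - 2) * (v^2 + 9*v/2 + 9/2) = v^4 + 7*v^3/2 - 2*v^2 - 27*v/2 - 9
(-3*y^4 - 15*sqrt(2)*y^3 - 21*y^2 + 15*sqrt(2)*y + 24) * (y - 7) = -3*y^5 - 15*sqrt(2)*y^4 + 21*y^4 - 21*y^3 + 105*sqrt(2)*y^3 + 15*sqrt(2)*y^2 + 147*y^2 - 105*sqrt(2)*y + 24*y - 168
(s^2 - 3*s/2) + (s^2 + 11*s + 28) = 2*s^2 + 19*s/2 + 28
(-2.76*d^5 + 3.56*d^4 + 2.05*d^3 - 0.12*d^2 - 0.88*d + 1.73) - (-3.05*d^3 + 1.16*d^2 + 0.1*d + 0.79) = -2.76*d^5 + 3.56*d^4 + 5.1*d^3 - 1.28*d^2 - 0.98*d + 0.94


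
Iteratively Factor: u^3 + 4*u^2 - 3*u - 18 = (u - 2)*(u^2 + 6*u + 9) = (u - 2)*(u + 3)*(u + 3)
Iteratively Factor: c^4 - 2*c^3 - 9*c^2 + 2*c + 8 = (c + 1)*(c^3 - 3*c^2 - 6*c + 8) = (c + 1)*(c + 2)*(c^2 - 5*c + 4) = (c - 4)*(c + 1)*(c + 2)*(c - 1)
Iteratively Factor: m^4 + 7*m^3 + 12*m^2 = (m + 3)*(m^3 + 4*m^2) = m*(m + 3)*(m^2 + 4*m) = m^2*(m + 3)*(m + 4)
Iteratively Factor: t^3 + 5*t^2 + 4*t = (t + 1)*(t^2 + 4*t) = (t + 1)*(t + 4)*(t)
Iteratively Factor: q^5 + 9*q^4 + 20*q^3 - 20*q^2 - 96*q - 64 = (q - 2)*(q^4 + 11*q^3 + 42*q^2 + 64*q + 32) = (q - 2)*(q + 4)*(q^3 + 7*q^2 + 14*q + 8) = (q - 2)*(q + 1)*(q + 4)*(q^2 + 6*q + 8) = (q - 2)*(q + 1)*(q + 2)*(q + 4)*(q + 4)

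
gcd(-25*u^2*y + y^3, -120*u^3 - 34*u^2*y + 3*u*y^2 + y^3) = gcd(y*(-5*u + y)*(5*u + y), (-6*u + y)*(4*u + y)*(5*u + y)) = 5*u + y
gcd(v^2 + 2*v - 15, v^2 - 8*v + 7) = 1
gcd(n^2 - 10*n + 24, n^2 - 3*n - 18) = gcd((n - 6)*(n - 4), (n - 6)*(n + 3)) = n - 6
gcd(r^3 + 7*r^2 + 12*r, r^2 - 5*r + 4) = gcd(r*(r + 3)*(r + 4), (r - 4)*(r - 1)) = 1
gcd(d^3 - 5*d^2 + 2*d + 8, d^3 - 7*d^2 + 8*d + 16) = d^2 - 3*d - 4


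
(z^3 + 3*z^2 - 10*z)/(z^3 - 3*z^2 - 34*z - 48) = z*(-z^2 - 3*z + 10)/(-z^3 + 3*z^2 + 34*z + 48)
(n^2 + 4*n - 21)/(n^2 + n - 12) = (n + 7)/(n + 4)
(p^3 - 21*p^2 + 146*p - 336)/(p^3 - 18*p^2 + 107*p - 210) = (p - 8)/(p - 5)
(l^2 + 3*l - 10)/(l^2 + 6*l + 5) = (l - 2)/(l + 1)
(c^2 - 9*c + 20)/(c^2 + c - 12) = (c^2 - 9*c + 20)/(c^2 + c - 12)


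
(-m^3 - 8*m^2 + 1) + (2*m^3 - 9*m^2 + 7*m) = m^3 - 17*m^2 + 7*m + 1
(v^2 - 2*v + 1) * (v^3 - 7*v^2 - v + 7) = v^5 - 9*v^4 + 14*v^3 + 2*v^2 - 15*v + 7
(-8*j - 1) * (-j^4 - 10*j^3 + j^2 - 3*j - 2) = 8*j^5 + 81*j^4 + 2*j^3 + 23*j^2 + 19*j + 2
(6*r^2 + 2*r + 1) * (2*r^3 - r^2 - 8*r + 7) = 12*r^5 - 2*r^4 - 48*r^3 + 25*r^2 + 6*r + 7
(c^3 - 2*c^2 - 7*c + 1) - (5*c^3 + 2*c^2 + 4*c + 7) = -4*c^3 - 4*c^2 - 11*c - 6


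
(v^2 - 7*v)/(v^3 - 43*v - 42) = v/(v^2 + 7*v + 6)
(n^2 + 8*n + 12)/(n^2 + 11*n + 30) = (n + 2)/(n + 5)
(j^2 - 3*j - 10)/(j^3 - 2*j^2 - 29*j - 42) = (j - 5)/(j^2 - 4*j - 21)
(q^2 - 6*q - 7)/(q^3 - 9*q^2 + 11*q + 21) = 1/(q - 3)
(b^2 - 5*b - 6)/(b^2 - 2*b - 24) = (b + 1)/(b + 4)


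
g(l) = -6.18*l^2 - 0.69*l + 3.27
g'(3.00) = -37.77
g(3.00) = -54.42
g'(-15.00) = 184.71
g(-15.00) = -1376.88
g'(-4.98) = 60.86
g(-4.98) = -146.56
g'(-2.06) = 24.77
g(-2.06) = -21.53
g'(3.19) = -40.12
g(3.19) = -61.82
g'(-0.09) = 0.42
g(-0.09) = 3.28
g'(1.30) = -16.76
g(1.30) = -8.07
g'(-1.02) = 11.92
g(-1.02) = -2.46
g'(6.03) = -75.22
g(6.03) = -225.60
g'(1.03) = -13.42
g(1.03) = -4.00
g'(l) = -12.36*l - 0.69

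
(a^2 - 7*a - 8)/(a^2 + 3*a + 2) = (a - 8)/(a + 2)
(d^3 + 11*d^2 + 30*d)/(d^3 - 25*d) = (d + 6)/(d - 5)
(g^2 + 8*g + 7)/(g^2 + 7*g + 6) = (g + 7)/(g + 6)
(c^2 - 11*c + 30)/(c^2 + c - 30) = (c - 6)/(c + 6)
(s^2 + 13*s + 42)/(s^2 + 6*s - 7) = (s + 6)/(s - 1)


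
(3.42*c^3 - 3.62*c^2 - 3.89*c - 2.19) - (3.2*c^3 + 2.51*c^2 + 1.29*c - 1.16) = 0.22*c^3 - 6.13*c^2 - 5.18*c - 1.03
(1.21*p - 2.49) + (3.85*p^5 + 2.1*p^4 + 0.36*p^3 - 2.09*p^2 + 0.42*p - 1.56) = 3.85*p^5 + 2.1*p^4 + 0.36*p^3 - 2.09*p^2 + 1.63*p - 4.05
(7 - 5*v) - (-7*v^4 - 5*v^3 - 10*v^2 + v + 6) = 7*v^4 + 5*v^3 + 10*v^2 - 6*v + 1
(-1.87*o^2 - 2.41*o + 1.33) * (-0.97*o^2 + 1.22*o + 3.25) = 1.8139*o^4 + 0.0562999999999998*o^3 - 10.3078*o^2 - 6.2099*o + 4.3225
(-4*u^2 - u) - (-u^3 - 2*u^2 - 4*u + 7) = u^3 - 2*u^2 + 3*u - 7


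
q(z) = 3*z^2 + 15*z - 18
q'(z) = 6*z + 15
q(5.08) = 135.62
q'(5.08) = 45.48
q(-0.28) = -21.96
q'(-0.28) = 13.32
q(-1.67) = -34.68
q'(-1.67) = 4.98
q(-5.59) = -8.11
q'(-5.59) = -18.54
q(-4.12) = -28.88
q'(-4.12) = -9.72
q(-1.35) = -32.78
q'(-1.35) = 6.90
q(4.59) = 114.05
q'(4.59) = 42.54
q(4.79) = 122.68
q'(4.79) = 43.74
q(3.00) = 54.00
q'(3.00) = 33.00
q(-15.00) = 432.00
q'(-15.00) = -75.00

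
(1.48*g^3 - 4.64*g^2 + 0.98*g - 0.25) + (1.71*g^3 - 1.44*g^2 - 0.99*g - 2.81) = 3.19*g^3 - 6.08*g^2 - 0.01*g - 3.06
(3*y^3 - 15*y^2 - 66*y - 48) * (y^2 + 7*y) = 3*y^5 + 6*y^4 - 171*y^3 - 510*y^2 - 336*y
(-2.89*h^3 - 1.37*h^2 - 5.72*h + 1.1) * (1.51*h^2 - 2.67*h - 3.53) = -4.3639*h^5 + 5.6476*h^4 + 5.2224*h^3 + 21.7695*h^2 + 17.2546*h - 3.883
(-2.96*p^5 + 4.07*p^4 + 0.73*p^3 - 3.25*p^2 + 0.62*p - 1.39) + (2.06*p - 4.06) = -2.96*p^5 + 4.07*p^4 + 0.73*p^3 - 3.25*p^2 + 2.68*p - 5.45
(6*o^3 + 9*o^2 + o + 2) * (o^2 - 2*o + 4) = 6*o^5 - 3*o^4 + 7*o^3 + 36*o^2 + 8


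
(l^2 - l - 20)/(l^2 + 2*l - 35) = (l + 4)/(l + 7)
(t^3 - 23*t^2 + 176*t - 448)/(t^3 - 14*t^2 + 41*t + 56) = (t - 8)/(t + 1)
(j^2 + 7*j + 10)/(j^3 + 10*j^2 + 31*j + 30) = 1/(j + 3)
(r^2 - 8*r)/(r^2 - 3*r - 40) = r/(r + 5)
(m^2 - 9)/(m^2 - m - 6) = (m + 3)/(m + 2)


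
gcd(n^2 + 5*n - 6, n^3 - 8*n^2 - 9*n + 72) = 1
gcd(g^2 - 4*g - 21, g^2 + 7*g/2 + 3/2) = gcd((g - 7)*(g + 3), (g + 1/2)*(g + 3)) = g + 3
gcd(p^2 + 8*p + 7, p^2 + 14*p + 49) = p + 7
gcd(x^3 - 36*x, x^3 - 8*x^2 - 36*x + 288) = x^2 - 36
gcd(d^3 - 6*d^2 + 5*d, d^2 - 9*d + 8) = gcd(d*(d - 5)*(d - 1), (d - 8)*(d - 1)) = d - 1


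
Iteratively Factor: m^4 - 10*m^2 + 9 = (m + 1)*(m^3 - m^2 - 9*m + 9) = (m - 3)*(m + 1)*(m^2 + 2*m - 3) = (m - 3)*(m - 1)*(m + 1)*(m + 3)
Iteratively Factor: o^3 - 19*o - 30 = (o + 3)*(o^2 - 3*o - 10) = (o + 2)*(o + 3)*(o - 5)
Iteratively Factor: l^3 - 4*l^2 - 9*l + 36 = (l - 4)*(l^2 - 9) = (l - 4)*(l + 3)*(l - 3)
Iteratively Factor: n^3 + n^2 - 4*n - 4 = (n + 2)*(n^2 - n - 2) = (n + 1)*(n + 2)*(n - 2)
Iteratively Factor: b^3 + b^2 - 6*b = (b)*(b^2 + b - 6) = b*(b - 2)*(b + 3)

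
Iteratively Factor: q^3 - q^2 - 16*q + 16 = (q - 1)*(q^2 - 16) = (q - 4)*(q - 1)*(q + 4)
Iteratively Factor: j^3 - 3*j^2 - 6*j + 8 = (j - 4)*(j^2 + j - 2) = (j - 4)*(j - 1)*(j + 2)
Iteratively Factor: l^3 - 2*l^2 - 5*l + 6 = (l - 1)*(l^2 - l - 6) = (l - 1)*(l + 2)*(l - 3)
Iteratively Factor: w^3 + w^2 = (w + 1)*(w^2) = w*(w + 1)*(w)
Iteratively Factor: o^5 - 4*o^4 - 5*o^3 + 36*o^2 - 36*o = (o - 2)*(o^4 - 2*o^3 - 9*o^2 + 18*o) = (o - 3)*(o - 2)*(o^3 + o^2 - 6*o) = o*(o - 3)*(o - 2)*(o^2 + o - 6) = o*(o - 3)*(o - 2)*(o + 3)*(o - 2)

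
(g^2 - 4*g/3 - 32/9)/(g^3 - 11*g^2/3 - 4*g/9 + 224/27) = 3/(3*g - 7)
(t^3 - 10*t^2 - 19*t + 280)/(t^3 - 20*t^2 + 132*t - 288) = (t^2 - 2*t - 35)/(t^2 - 12*t + 36)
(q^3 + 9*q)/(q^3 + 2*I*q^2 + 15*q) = (q + 3*I)/(q + 5*I)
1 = 1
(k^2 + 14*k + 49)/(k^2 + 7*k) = (k + 7)/k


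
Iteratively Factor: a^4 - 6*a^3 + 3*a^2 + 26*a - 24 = (a - 4)*(a^3 - 2*a^2 - 5*a + 6) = (a - 4)*(a - 3)*(a^2 + a - 2) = (a - 4)*(a - 3)*(a + 2)*(a - 1)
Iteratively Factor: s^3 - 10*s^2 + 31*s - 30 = (s - 2)*(s^2 - 8*s + 15) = (s - 3)*(s - 2)*(s - 5)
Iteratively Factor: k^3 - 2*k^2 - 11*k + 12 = (k - 4)*(k^2 + 2*k - 3) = (k - 4)*(k - 1)*(k + 3)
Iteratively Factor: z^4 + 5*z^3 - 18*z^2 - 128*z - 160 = (z + 4)*(z^3 + z^2 - 22*z - 40) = (z - 5)*(z + 4)*(z^2 + 6*z + 8) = (z - 5)*(z + 2)*(z + 4)*(z + 4)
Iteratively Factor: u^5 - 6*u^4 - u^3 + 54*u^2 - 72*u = (u)*(u^4 - 6*u^3 - u^2 + 54*u - 72) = u*(u - 2)*(u^3 - 4*u^2 - 9*u + 36) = u*(u - 4)*(u - 2)*(u^2 - 9) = u*(u - 4)*(u - 3)*(u - 2)*(u + 3)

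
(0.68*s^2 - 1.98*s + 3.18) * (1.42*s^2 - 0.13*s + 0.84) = 0.9656*s^4 - 2.9*s^3 + 5.3442*s^2 - 2.0766*s + 2.6712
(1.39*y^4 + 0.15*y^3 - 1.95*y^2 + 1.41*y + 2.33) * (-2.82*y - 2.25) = -3.9198*y^5 - 3.5505*y^4 + 5.1615*y^3 + 0.411300000000001*y^2 - 9.7431*y - 5.2425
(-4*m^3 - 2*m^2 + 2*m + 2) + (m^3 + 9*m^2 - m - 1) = -3*m^3 + 7*m^2 + m + 1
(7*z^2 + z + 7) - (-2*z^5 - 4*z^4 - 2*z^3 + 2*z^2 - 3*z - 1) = 2*z^5 + 4*z^4 + 2*z^3 + 5*z^2 + 4*z + 8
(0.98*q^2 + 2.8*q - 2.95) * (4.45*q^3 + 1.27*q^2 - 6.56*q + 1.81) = 4.361*q^5 + 13.7046*q^4 - 16.0003*q^3 - 20.3407*q^2 + 24.42*q - 5.3395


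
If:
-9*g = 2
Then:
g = -2/9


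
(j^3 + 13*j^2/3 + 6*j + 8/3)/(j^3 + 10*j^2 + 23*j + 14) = (j + 4/3)/(j + 7)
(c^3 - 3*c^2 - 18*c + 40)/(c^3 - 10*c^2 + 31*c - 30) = (c + 4)/(c - 3)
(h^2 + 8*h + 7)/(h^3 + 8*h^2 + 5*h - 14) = (h + 1)/(h^2 + h - 2)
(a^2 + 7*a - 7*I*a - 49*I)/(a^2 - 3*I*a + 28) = (a + 7)/(a + 4*I)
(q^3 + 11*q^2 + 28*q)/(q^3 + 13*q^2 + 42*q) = (q + 4)/(q + 6)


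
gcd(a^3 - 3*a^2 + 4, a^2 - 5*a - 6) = a + 1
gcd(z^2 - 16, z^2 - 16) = z^2 - 16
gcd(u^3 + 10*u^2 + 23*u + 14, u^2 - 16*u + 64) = 1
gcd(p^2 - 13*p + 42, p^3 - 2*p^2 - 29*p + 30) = p - 6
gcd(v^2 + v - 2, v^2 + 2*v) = v + 2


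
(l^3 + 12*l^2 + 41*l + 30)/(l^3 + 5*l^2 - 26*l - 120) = (l^2 + 6*l + 5)/(l^2 - l - 20)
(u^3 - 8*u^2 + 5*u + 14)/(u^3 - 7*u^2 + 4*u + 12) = (u - 7)/(u - 6)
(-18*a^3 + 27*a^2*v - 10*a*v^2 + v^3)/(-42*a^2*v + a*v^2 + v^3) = (3*a^2 - 4*a*v + v^2)/(v*(7*a + v))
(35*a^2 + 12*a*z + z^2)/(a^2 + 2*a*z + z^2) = (35*a^2 + 12*a*z + z^2)/(a^2 + 2*a*z + z^2)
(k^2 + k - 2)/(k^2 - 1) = (k + 2)/(k + 1)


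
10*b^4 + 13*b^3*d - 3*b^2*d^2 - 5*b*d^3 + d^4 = (-5*b + d)*(-2*b + d)*(b + d)^2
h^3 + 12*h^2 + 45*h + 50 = (h + 2)*(h + 5)^2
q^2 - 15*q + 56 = (q - 8)*(q - 7)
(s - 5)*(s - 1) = s^2 - 6*s + 5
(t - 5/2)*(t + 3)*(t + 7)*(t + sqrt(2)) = t^4 + sqrt(2)*t^3 + 15*t^3/2 - 4*t^2 + 15*sqrt(2)*t^2/2 - 105*t/2 - 4*sqrt(2)*t - 105*sqrt(2)/2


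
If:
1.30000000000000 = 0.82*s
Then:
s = 1.59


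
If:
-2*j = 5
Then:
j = -5/2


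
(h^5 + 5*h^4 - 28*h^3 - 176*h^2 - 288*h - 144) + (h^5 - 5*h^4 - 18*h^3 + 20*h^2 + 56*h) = 2*h^5 - 46*h^3 - 156*h^2 - 232*h - 144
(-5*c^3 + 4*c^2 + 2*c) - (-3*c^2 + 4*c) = -5*c^3 + 7*c^2 - 2*c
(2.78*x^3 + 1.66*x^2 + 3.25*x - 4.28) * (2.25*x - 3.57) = 6.255*x^4 - 6.1896*x^3 + 1.3863*x^2 - 21.2325*x + 15.2796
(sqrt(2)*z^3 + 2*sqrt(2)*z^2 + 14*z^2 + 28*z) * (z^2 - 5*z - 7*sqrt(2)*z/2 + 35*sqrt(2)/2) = sqrt(2)*z^5 - 3*sqrt(2)*z^4 + 7*z^4 - 59*sqrt(2)*z^3 - 21*z^3 - 70*z^2 + 147*sqrt(2)*z^2 + 490*sqrt(2)*z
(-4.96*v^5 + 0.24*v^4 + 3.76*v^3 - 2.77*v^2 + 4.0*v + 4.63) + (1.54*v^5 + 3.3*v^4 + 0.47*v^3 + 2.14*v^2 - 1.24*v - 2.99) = -3.42*v^5 + 3.54*v^4 + 4.23*v^3 - 0.63*v^2 + 2.76*v + 1.64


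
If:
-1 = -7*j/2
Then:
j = 2/7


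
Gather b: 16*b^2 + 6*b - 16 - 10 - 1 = 16*b^2 + 6*b - 27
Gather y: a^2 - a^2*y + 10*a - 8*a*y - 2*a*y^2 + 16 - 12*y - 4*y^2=a^2 + 10*a + y^2*(-2*a - 4) + y*(-a^2 - 8*a - 12) + 16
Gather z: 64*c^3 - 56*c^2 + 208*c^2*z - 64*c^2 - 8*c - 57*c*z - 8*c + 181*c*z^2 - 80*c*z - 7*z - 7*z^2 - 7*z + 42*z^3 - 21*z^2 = 64*c^3 - 120*c^2 - 16*c + 42*z^3 + z^2*(181*c - 28) + z*(208*c^2 - 137*c - 14)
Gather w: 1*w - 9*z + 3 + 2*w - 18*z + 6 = 3*w - 27*z + 9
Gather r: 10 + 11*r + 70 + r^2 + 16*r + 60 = r^2 + 27*r + 140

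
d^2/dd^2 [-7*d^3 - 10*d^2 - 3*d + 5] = -42*d - 20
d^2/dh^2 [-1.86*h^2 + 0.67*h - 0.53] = -3.72000000000000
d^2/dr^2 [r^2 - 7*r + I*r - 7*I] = 2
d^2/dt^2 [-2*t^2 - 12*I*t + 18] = -4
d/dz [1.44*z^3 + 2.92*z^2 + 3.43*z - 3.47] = 4.32*z^2 + 5.84*z + 3.43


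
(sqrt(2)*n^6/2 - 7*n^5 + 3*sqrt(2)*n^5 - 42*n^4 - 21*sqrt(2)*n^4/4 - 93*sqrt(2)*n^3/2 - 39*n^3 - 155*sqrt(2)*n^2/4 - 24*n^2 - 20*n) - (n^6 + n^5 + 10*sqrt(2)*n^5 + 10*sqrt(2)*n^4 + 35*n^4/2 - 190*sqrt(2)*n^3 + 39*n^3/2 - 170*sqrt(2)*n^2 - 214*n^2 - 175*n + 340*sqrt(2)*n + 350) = -n^6 + sqrt(2)*n^6/2 - 7*sqrt(2)*n^5 - 8*n^5 - 119*n^4/2 - 61*sqrt(2)*n^4/4 - 117*n^3/2 + 287*sqrt(2)*n^3/2 + 525*sqrt(2)*n^2/4 + 190*n^2 - 340*sqrt(2)*n + 155*n - 350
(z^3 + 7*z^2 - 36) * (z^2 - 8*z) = z^5 - z^4 - 56*z^3 - 36*z^2 + 288*z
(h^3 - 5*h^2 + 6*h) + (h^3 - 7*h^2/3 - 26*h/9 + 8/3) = 2*h^3 - 22*h^2/3 + 28*h/9 + 8/3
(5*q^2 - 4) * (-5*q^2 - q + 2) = -25*q^4 - 5*q^3 + 30*q^2 + 4*q - 8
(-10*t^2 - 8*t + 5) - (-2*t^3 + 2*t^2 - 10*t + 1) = 2*t^3 - 12*t^2 + 2*t + 4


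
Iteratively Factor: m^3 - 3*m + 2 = (m - 1)*(m^2 + m - 2) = (m - 1)*(m + 2)*(m - 1)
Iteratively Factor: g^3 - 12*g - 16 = (g + 2)*(g^2 - 2*g - 8) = (g + 2)^2*(g - 4)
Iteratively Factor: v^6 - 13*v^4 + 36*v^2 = (v + 3)*(v^5 - 3*v^4 - 4*v^3 + 12*v^2) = (v - 3)*(v + 3)*(v^4 - 4*v^2) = v*(v - 3)*(v + 3)*(v^3 - 4*v) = v*(v - 3)*(v - 2)*(v + 3)*(v^2 + 2*v) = v^2*(v - 3)*(v - 2)*(v + 3)*(v + 2)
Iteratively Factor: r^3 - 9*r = (r)*(r^2 - 9) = r*(r + 3)*(r - 3)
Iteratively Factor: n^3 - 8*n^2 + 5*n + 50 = (n - 5)*(n^2 - 3*n - 10) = (n - 5)^2*(n + 2)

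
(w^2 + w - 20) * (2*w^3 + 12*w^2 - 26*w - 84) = 2*w^5 + 14*w^4 - 54*w^3 - 350*w^2 + 436*w + 1680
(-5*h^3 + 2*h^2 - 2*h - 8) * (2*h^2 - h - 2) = -10*h^5 + 9*h^4 + 4*h^3 - 18*h^2 + 12*h + 16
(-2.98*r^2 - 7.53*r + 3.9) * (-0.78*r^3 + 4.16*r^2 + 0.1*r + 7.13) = 2.3244*r^5 - 6.5234*r^4 - 34.6648*r^3 - 5.7764*r^2 - 53.2989*r + 27.807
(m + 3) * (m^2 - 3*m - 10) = m^3 - 19*m - 30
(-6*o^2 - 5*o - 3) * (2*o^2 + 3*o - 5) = -12*o^4 - 28*o^3 + 9*o^2 + 16*o + 15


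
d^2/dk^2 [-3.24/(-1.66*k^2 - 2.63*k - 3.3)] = (-17.856288*k^2 - 28.290384*k + 3.24*(3.32*k + 2.63)*(6.64*k + 5.26) - 35.49744)/(1.66*k^2 + 2.63*k + 3.3)^3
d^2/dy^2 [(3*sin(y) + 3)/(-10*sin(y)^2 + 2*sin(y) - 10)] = 3*(25*sin(y)^5 + 105*sin(y)^4 - 215*sin(y)^3 - 244*sin(y)^2 + 210*sin(y) + 38)/(2*(5*sin(y)^2 - sin(y) + 5)^3)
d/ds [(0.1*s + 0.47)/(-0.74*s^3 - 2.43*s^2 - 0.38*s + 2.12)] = (0.148*s^3 + 1.2864*s^2 + 2.2842*s + 0.3906)/(0.5476*s^6 + 3.5964*s^5 + 6.4673*s^4 - 1.2908*s^3 - 10.1588*s^2 - 1.6112*s + 4.4944)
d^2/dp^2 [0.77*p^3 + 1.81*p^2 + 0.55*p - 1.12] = 4.62*p + 3.62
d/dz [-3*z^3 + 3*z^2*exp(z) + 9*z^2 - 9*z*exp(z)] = 3*z^2*exp(z) - 9*z^2 - 3*z*exp(z) + 18*z - 9*exp(z)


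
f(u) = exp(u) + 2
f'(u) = exp(u)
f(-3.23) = 2.04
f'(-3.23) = 0.04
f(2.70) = 16.88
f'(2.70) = 14.88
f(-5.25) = 2.01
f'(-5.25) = 0.01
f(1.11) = 5.03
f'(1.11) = 3.03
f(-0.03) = 2.97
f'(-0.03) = 0.97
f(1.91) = 8.75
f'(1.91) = 6.75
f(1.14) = 5.13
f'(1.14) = 3.13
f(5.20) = 183.27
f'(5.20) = 181.27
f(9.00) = 8105.08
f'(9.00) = 8103.08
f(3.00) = 22.09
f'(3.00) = 20.09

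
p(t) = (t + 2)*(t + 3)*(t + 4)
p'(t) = (t + 2)*(t + 3) + (t + 2)*(t + 4) + (t + 3)*(t + 4) = 3*t^2 + 18*t + 26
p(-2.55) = -0.36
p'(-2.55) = -0.39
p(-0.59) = 11.59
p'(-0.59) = 16.42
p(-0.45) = 14.03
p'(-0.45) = 18.51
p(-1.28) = 3.37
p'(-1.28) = 7.88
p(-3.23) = 0.22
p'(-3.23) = -0.84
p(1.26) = 73.05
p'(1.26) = 53.44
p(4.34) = 388.11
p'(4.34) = 160.63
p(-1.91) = 0.21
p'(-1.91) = 2.56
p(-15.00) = -1716.00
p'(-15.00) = 431.00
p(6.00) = 720.00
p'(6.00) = 242.00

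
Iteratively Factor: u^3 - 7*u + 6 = (u - 1)*(u^2 + u - 6) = (u - 1)*(u + 3)*(u - 2)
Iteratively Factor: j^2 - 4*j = (j)*(j - 4)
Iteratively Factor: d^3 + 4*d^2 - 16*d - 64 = (d - 4)*(d^2 + 8*d + 16) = (d - 4)*(d + 4)*(d + 4)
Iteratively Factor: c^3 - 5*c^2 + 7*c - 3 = (c - 3)*(c^2 - 2*c + 1) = (c - 3)*(c - 1)*(c - 1)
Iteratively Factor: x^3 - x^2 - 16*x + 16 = (x - 4)*(x^2 + 3*x - 4) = (x - 4)*(x + 4)*(x - 1)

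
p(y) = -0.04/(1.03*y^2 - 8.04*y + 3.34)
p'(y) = -0.04*(8.04 - 2.06*y)/(1.03*y^2 - 8.04*y + 3.34)^2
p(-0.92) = -0.00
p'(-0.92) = -0.00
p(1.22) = 0.01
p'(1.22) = -0.01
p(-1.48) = -0.00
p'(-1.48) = -0.00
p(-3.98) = -0.00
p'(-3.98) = -0.00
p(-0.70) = -0.00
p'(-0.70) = -0.00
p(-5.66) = -0.00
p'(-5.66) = -0.00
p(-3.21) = -0.00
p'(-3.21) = -0.00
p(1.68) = 0.01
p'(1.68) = -0.00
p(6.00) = 0.01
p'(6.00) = 0.00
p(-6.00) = -0.00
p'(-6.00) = -0.00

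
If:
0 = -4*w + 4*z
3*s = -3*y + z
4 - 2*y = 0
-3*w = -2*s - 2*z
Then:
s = -6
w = -12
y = 2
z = -12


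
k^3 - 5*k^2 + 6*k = k*(k - 3)*(k - 2)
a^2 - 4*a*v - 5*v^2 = (a - 5*v)*(a + v)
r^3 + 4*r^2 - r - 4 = (r - 1)*(r + 1)*(r + 4)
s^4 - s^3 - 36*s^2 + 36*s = s*(s - 6)*(s - 1)*(s + 6)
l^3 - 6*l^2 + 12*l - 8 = (l - 2)^3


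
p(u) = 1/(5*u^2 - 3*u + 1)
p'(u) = (3 - 10*u)/(5*u^2 - 3*u + 1)^2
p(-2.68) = 0.02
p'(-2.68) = 0.01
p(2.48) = 0.04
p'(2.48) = -0.04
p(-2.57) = 0.02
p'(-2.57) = 0.02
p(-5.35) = 0.01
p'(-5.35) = 0.00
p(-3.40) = 0.01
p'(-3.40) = 0.01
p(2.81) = 0.03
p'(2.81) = -0.02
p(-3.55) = 0.01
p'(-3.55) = 0.01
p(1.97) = 0.07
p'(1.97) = -0.08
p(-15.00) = 0.00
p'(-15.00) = 0.00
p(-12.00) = 0.00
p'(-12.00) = 0.00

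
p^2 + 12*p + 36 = (p + 6)^2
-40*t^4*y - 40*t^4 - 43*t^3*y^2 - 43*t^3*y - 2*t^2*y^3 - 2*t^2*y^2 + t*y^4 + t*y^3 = (-8*t + y)*(t + y)*(5*t + y)*(t*y + t)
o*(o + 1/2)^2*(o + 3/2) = o^4 + 5*o^3/2 + 7*o^2/4 + 3*o/8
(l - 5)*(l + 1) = l^2 - 4*l - 5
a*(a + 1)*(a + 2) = a^3 + 3*a^2 + 2*a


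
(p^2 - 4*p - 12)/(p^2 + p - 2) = (p - 6)/(p - 1)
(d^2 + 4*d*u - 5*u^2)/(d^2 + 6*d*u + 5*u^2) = (d - u)/(d + u)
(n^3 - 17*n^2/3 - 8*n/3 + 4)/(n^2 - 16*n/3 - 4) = (3*n^2 + n - 2)/(3*n + 2)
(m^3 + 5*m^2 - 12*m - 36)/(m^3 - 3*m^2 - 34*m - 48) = (m^2 + 3*m - 18)/(m^2 - 5*m - 24)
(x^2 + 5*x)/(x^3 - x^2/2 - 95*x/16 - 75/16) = 16*x*(x + 5)/(16*x^3 - 8*x^2 - 95*x - 75)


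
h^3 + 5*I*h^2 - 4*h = h*(h + I)*(h + 4*I)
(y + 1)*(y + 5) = y^2 + 6*y + 5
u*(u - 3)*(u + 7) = u^3 + 4*u^2 - 21*u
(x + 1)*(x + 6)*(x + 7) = x^3 + 14*x^2 + 55*x + 42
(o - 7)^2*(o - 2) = o^3 - 16*o^2 + 77*o - 98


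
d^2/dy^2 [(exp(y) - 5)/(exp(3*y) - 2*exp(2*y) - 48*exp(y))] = (4*exp(5*y) - 51*exp(4*y) + 306*exp(3*y) + 304*exp(2*y) - 1440*exp(y) - 11520)*exp(-y)/(exp(6*y) - 6*exp(5*y) - 132*exp(4*y) + 568*exp(3*y) + 6336*exp(2*y) - 13824*exp(y) - 110592)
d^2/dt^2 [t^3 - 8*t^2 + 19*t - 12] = 6*t - 16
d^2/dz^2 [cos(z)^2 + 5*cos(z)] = -5*cos(z) - 2*cos(2*z)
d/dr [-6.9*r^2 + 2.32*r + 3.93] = 2.32 - 13.8*r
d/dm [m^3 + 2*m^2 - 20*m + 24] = 3*m^2 + 4*m - 20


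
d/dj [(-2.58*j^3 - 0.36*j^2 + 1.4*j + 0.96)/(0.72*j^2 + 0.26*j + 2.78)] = (-1.8576*j^4 - 1.3416*j^3 - 22.6188*j^2 - 3.384*j + 3.6424)/(0.5184*j^4 + 0.3744*j^3 + 4.0708*j^2 + 1.4456*j + 7.7284)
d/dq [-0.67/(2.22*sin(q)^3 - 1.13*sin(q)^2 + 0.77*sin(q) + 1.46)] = (4.4622*sin(q)^2 - 1.5142*sin(q) + 0.5159)*cos(q)/(2.22*sin(q)^3 - 1.13*sin(q)^2 + 0.77*sin(q) + 1.46)^2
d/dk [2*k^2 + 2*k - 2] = 4*k + 2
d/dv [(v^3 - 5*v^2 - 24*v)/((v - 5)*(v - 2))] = (v^4 - 14*v^3 + 89*v^2 - 100*v - 240)/(v^4 - 14*v^3 + 69*v^2 - 140*v + 100)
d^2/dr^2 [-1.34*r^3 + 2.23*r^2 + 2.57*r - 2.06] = 4.46 - 8.04*r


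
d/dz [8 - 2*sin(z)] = -2*cos(z)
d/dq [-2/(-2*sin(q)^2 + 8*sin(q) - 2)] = 2*(2 - sin(q))*cos(q)/(sin(q)^2 - 4*sin(q) + 1)^2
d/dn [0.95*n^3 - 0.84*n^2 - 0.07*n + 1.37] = 2.85*n^2 - 1.68*n - 0.07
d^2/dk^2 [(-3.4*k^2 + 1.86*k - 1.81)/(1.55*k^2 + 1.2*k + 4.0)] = (21.5853*k^3 + 100.38885*k^2 - 89.3916*k - 109.4248)/(3.723875*k^6 + 8.649*k^5 + 35.526*k^4 + 46.368*k^3 + 91.68*k^2 + 57.6*k + 64.0)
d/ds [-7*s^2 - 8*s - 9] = -14*s - 8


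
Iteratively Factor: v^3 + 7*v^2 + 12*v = (v + 3)*(v^2 + 4*v) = (v + 3)*(v + 4)*(v)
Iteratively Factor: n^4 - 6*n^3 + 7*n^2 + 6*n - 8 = (n - 4)*(n^3 - 2*n^2 - n + 2) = (n - 4)*(n - 2)*(n^2 - 1) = (n - 4)*(n - 2)*(n - 1)*(n + 1)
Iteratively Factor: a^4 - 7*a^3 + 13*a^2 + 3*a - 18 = (a - 2)*(a^3 - 5*a^2 + 3*a + 9) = (a - 2)*(a + 1)*(a^2 - 6*a + 9) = (a - 3)*(a - 2)*(a + 1)*(a - 3)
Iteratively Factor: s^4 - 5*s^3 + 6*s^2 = (s - 3)*(s^3 - 2*s^2) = s*(s - 3)*(s^2 - 2*s) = s*(s - 3)*(s - 2)*(s)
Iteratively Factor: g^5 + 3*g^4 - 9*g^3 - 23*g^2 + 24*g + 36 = (g + 3)*(g^4 - 9*g^2 + 4*g + 12) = (g + 1)*(g + 3)*(g^3 - g^2 - 8*g + 12) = (g + 1)*(g + 3)^2*(g^2 - 4*g + 4) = (g - 2)*(g + 1)*(g + 3)^2*(g - 2)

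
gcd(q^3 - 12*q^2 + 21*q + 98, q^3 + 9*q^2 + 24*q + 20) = q + 2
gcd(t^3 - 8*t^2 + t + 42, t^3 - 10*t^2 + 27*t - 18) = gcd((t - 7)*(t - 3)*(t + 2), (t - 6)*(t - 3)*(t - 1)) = t - 3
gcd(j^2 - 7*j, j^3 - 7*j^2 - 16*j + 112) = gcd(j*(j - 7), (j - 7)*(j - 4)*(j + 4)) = j - 7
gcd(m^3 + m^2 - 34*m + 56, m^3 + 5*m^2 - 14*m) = m^2 + 5*m - 14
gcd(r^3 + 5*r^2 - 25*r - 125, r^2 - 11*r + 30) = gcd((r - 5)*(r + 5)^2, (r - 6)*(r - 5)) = r - 5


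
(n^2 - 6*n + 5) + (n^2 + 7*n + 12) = 2*n^2 + n + 17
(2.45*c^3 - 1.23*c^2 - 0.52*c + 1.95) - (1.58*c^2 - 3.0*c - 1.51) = 2.45*c^3 - 2.81*c^2 + 2.48*c + 3.46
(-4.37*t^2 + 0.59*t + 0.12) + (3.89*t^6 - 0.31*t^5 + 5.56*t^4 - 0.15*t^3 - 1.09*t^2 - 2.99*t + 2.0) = 3.89*t^6 - 0.31*t^5 + 5.56*t^4 - 0.15*t^3 - 5.46*t^2 - 2.4*t + 2.12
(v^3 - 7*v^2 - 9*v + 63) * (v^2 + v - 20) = v^5 - 6*v^4 - 36*v^3 + 194*v^2 + 243*v - 1260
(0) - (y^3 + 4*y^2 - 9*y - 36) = -y^3 - 4*y^2 + 9*y + 36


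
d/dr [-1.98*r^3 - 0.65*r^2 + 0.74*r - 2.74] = -5.94*r^2 - 1.3*r + 0.74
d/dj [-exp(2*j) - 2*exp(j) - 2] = -2*(exp(j) + 1)*exp(j)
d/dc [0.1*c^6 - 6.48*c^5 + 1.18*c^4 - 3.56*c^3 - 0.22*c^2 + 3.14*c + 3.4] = 0.6*c^5 - 32.4*c^4 + 4.72*c^3 - 10.68*c^2 - 0.44*c + 3.14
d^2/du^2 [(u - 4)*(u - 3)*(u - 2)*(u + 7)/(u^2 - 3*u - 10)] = 2*(u^6 - 9*u^5 - 3*u^4 + 249*u^3 - 1194*u^2 + 5652*u - 11632)/(u^6 - 9*u^5 - 3*u^4 + 153*u^3 + 30*u^2 - 900*u - 1000)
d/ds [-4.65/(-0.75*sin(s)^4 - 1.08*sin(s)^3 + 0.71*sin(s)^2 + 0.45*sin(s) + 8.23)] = (-13.95*sin(s)^3 - 15.066*sin(s)^2 + 6.603*sin(s) + 2.0925)*cos(s)/(-0.75*sin(s)^4 - 1.08*sin(s)^3 + 0.71*sin(s)^2 + 0.45*sin(s) + 8.23)^2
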